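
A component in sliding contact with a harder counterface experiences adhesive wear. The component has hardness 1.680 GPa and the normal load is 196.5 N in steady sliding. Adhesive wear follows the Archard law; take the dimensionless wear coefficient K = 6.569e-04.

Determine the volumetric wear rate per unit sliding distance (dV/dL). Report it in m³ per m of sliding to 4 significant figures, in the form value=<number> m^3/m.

The algebra maintains full precision. The intermediates are displayed rounded; one final rounding: 4 significant digits.
Convert: Hardness H = 1.680 GPa = 1.680e+09 Pa.
Restated in SI base units: W = 196.5 N, H = 1.680e+09 Pa, K = 6.569e-04.
The wear rate dV/dL = K·W/H: 6.569e-04 · 196.5 / 1.680e+09 = 7.683e-11 m³/m.

value=7.683e-11 m^3/m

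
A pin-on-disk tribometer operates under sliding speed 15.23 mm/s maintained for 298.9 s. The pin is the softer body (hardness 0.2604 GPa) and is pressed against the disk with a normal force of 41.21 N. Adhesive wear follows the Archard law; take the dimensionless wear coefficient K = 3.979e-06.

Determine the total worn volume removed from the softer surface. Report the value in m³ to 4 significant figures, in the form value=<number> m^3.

The intermediates appear rounded — each operation runs at full precision, and a single final rounding to 4 significant digits.
Convert: Sliding speed v = 15.23 mm/s = 0.01523 m/s. Total distance L = v·t = 0.01523 m/s × 298.9 s = 4.552 m.
Convert: Hardness H = 0.2604 GPa = 2.604e+08 Pa.
As SI base values: W = 41.21 N, H = 2.604e+08 Pa, K = 3.979e-06.
Worn volume V = K·W·L/H = 3.979e-06 · 41.21 · 4.552 / 2.604e+08 = 2.867e-12 m³.

value=2.867e-12 m^3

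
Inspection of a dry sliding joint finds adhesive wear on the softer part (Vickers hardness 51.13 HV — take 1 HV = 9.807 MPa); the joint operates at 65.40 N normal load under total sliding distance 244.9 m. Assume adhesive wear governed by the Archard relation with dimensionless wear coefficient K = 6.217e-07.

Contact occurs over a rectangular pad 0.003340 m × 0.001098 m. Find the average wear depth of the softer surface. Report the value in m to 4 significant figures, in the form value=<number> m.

The intermediates appear rounded. All working math runs at full precision; a single final rounding to four significant figures.
Hardness H = 51.13 HV × 9.807 MPa/HV = 501.4 MPa = 5.014e+08 Pa.
Contact area A = 0.003340 m × 0.001098 m = 3.667e-06 m².
Expressed in SI base units: W = 65.40 N, H = 5.014e+08 Pa, K = 6.217e-07.
Apply Archard: V = K·W·L/H = 6.217e-07 · 65.40 · 244.9 / 5.014e+08 = 1.986e-11 m³.
Wear depth h = V/A = 1.986e-11 / 3.667e-06 = 5.415e-06 m.

value=5.415e-06 m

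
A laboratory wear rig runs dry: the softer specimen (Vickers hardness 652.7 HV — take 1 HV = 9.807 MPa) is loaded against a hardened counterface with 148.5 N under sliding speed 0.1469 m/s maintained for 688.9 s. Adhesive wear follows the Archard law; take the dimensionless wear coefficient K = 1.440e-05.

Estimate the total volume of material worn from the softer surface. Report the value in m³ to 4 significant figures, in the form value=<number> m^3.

Each operation carries exact precision, and the intermediates are printed rounded; a single final rounding: 4 significant figures.
Sliding distance L = v·t = 0.1469 m/s × 688.9 s = 101.2 m.
Hardness H = 652.7 HV × 9.807 MPa/HV = 6401 MPa = 6.401e+09 Pa.
Restated in SI base units: W = 148.5 N, H = 6.401e+09 Pa, K = 1.440e-05.
The Archard volume V = K·W·L/H = 1.440e-05 · 148.5 · 101.2 / 6.401e+09 = 3.381e-11 m³.

value=3.381e-11 m^3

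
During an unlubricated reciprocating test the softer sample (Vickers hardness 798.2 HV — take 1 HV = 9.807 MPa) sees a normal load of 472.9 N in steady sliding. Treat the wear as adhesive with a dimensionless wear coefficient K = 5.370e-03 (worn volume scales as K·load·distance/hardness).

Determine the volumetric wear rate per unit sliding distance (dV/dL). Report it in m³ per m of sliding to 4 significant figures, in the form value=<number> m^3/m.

Intermediates appear rounded. Every step runs at full float precision; one last rounding: 4 significant digits.
Hardness H = 798.2 HV × 9.807 MPa/HV = 7828 MPa = 7.828e+09 Pa.
In SI base units, W = 472.9 N, H = 7.828e+09 Pa, K = 5.370e-03.
Wear rate dV/dL = K·W/H, per unit distance: 5.370e-03 · 472.9 / 7.828e+09 = 3.244e-10 m³/m.

value=3.244e-10 m^3/m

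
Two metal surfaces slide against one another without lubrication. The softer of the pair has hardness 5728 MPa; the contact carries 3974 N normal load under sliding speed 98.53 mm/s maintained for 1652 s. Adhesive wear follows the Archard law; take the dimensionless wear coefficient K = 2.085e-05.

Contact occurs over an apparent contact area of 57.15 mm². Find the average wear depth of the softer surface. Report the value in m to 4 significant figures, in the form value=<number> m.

value=4.120e-05 m

All working math carries exact precision — the intermediates appear rounded — rounded once at the end: 4 significant figures.
Sliding speed v = 98.53 mm/s = 0.09853 m/s. Total distance L = v·t = 0.09853 m/s × 1652 s = 162.8 m.
Hardness H = 5728 MPa = 5.728e+09 Pa.
Contact area A = 57.15 mm² = 5.715e-05 m².
SI base units throughout: W = 3974 N, H = 5.728e+09 Pa, K = 2.085e-05.
Archard relation: V = K·W·L/H = 2.085e-05 · 3974 · 162.8 / 5.728e+09 = 2.355e-09 m³.
Mean depth h = V/A = 2.355e-09 / 5.715e-05 = 4.120e-05 m.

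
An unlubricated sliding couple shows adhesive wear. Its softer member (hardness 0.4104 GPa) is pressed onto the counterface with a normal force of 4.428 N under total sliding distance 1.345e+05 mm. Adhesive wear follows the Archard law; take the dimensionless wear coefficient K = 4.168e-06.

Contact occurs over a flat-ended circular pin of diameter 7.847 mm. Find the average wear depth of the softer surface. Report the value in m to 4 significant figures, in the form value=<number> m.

value=1.251e-07 m

The computation holds full precision, and the intermediates are shown rounded. Rounded once at the end, at 4 significant figures.
Convert: Distance L = 1.345e+05 mm = 134.5 m.
Convert: Hardness H = 0.4104 GPa = 4.104e+08 Pa.
Convert: Pin diameter d = 7.847 mm = 0.007847 m. Contact area A = π·d²/4 = π·(0.007847 m)²/4 = 4.836e-05 m².
In SI base units, W = 4.428 N, H = 4.104e+08 Pa, K = 4.168e-06.
By Archard's law, V = K·W·L/H = 4.168e-06 · 4.428 · 134.5 / 4.104e+08 = 6.049e-12 m³.
Depth of wear h = V/A = 6.049e-12 / 4.836e-05 = 1.251e-07 m.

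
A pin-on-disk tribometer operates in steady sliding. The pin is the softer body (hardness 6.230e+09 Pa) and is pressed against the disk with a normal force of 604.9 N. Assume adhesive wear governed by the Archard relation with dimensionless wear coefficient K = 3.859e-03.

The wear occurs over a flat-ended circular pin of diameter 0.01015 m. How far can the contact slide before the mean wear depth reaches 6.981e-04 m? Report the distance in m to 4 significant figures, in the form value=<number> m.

The algebra runs at full float precision — printed values are rounded. Rounded once at the end to 4 significant figures.
Convert: Contact area A = π·d²/4 = π·(0.01015 m)²/4 = 8.091e-05 m².
Restated in SI base units: W = 604.9 N, H = 6.230e+09 Pa, K = 3.859e-03.
Allowed volume V_lim = h_lim·A = 6.981e-04 · 8.091e-05 = 5.649e-08 m³.
Inverting, life L = V_lim·H/(K·W) = 5.649e-08 · 6.230e+09 / (3.859e-03 · 604.9) = 150.8 m.

value=150.8 m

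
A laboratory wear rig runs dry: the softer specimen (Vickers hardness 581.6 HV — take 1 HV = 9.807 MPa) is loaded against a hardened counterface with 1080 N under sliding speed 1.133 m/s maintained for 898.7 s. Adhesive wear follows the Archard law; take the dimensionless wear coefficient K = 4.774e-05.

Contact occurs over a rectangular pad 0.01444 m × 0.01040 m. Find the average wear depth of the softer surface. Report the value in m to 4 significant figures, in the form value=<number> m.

The intermediates appear rounded — all working math carries exact precision. Rounded just once: four significant figures.
Convert: The distance L = v·t = 1.133 m/s × 898.7 s = 1018 m.
Convert: Hardness H = 581.6 HV × 9.807 MPa/HV = 5704 MPa = 5.704e+09 Pa.
Convert: Contact area A = 0.01444 m × 0.01040 m = 1.502e-04 m².
In SI base units, W = 1080 N, H = 5.704e+09 Pa, K = 4.774e-05.
Volume removed: V = K·W·L/H = 4.774e-05 · 1080 · 1018 / 5.704e+09 = 9.204e-09 m³.
Depth h = V/A = 9.204e-09 / 1.502e-04 = 6.129e-05 m.

value=6.129e-05 m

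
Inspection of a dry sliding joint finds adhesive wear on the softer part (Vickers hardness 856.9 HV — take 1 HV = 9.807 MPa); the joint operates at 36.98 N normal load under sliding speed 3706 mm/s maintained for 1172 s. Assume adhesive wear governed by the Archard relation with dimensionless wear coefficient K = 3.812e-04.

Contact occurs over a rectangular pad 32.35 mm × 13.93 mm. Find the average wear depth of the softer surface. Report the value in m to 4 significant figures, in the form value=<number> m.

value=1.617e-05 m

Intermediates are printed rounded — all working math runs at full precision; a single final rounding, at 4 significant digits.
Sliding speed v = 3706 mm/s = 3.706 m/s. Distance L = v·t = 3.706 m/s × 1172 s = 4343 m.
Hardness H = 856.9 HV × 9.807 MPa/HV = 8404 MPa = 8.404e+09 Pa.
Pad sides 32.35 mm × 13.93 mm = 0.03235 m × 0.01393 m. Contact area A = 0.03235 m × 0.01393 m = 4.506e-04 m².
In SI base units, W = 36.98 N, H = 8.404e+09 Pa, K = 3.812e-04.
Apply Archard: V = K·W·L/H = 3.812e-04 · 36.98 · 4343 / 8.404e+09 = 7.286e-09 m³.
Average depth h = V/A = 7.286e-09 / 4.506e-04 = 1.617e-05 m.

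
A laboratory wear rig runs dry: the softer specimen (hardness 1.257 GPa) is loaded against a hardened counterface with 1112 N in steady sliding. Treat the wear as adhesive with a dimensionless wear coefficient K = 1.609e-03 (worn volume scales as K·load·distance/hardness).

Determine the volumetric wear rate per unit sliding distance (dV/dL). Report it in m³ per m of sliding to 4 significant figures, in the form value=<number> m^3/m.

value=1.423e-09 m^3/m

Intermediate values appear rounded; each operation keeps full float precision — one final rounding, at four significant digits.
Convert: Hardness H = 1.257 GPa = 1.257e+09 Pa.
As SI base values: W = 1112 N, H = 1.257e+09 Pa, K = 1.609e-03.
The wear rate dV/dL = K·W/H: 1.609e-03 · 1112 / 1.257e+09 = 1.423e-09 m³/m.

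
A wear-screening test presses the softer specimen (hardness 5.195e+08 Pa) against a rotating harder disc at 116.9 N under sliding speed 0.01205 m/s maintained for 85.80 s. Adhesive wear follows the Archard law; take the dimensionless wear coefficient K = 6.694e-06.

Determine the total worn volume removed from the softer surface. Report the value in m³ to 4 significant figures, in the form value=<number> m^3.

value=1.557e-12 m^3

The intermediates are displayed rounded. All arithmetic keeps full float precision; a single final rounding, at four significant figures.
Convert: Distance L = v·t = 0.01205 m/s × 85.80 s = 1.034 m.
In SI base units, W = 116.9 N, H = 5.195e+08 Pa, K = 6.694e-06.
Archard relation: V = K·W·L/H = 6.694e-06 · 116.9 · 1.034 / 5.195e+08 = 1.557e-12 m³.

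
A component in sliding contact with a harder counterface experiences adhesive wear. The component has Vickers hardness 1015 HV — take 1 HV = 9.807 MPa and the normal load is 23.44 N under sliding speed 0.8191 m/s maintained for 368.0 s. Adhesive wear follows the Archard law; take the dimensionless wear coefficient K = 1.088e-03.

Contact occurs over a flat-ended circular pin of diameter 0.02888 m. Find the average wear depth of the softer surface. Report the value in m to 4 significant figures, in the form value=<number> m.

value=1.179e-06 m

Printed values are rounded. All arithmetic keeps exact precision, and rounded once at the end to 4 significant digits.
Convert: Sliding distance L = v·t = 0.8191 m/s × 368.0 s = 301.4 m.
Convert: Hardness H = 1015 HV × 9.807 MPa/HV = 9954 MPa = 9.954e+09 Pa.
Convert: Contact area A = π·d²/4 = π·(0.02888 m)²/4 = 6.551e-04 m².
In SI base units: W = 23.44 N, H = 9.954e+09 Pa, K = 1.088e-03.
By Archard's law, V = K·W·L/H = 1.088e-03 · 23.44 · 301.4 / 9.954e+09 = 7.723e-10 m³.
Mean wear depth h = V/A = 7.723e-10 / 6.551e-04 = 1.179e-06 m.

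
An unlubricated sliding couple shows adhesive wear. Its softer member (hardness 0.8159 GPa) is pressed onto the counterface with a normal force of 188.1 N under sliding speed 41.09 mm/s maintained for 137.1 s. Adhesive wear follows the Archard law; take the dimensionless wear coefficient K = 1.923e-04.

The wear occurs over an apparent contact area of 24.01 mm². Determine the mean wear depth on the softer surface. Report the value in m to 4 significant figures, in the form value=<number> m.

All arithmetic holds full precision, and intermediates are displayed rounded; a single final rounding to four significant digits.
Sliding speed v = 41.09 mm/s = 0.04109 m/s. Sliding distance L = v·t = 0.04109 m/s × 137.1 s = 5.633 m.
Hardness H = 0.8159 GPa = 8.159e+08 Pa.
Contact area A = 24.01 mm² = 2.401e-05 m².
Restated in SI base units: W = 188.1 N, H = 8.159e+08 Pa, K = 1.923e-04.
The Archard volume V = K·W·L/H = 1.923e-04 · 188.1 · 5.633 / 8.159e+08 = 2.497e-10 m³.
Mean depth h = V/A = 2.497e-10 / 2.401e-05 = 1.040e-05 m.

value=1.040e-05 m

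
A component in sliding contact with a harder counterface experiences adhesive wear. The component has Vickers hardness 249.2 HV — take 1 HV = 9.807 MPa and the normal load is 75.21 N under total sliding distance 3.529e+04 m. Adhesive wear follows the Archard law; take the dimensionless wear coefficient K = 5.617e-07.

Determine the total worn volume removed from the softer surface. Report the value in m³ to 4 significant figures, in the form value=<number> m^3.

Displayed values are rounded. The algebra keeps full float precision; a single final rounding: four significant figures.
Hardness H = 249.2 HV × 9.807 MPa/HV = 2444 MPa = 2.444e+09 Pa.
Collected in SI base units: W = 75.21 N, H = 2.444e+09 Pa, K = 5.617e-07.
Archard volume V = K·W·L/H = 5.617e-07 · 75.21 · 3.529e+04 / 2.444e+09 = 6.100e-10 m³.

value=6.100e-10 m^3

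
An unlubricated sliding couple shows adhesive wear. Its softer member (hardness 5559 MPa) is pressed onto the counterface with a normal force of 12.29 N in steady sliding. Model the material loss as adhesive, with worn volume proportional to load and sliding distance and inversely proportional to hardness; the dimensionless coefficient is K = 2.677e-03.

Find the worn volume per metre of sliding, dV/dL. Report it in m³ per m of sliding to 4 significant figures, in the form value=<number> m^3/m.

value=5.918e-12 m^3/m

Intermediate values are printed rounded, and the algebra carries full float precision, and a single final rounding: 4 significant figures.
Hardness H = 5559 MPa = 5.559e+09 Pa.
Expressed in SI base units: W = 12.29 N, H = 5.559e+09 Pa, K = 2.677e-03.
Sliding wear rate dV/dL = K·W/H, so: 2.677e-03 · 12.29 / 5.559e+09 = 5.918e-12 m³/m.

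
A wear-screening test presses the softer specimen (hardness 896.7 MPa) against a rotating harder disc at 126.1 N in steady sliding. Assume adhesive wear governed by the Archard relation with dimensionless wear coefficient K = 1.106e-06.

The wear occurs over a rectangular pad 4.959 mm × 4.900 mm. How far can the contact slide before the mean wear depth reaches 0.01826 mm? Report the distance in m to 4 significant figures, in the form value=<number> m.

Quoted intermediates are rounded — each operation runs at full precision; one final rounding, at four significant digits.
Convert: Hardness H = 896.7 MPa = 8.967e+08 Pa.
Convert: Pad sides 4.959 mm × 4.900 mm = 0.004959 m × 0.004900 m. Contact area A = 0.004959 m × 0.004900 m = 2.430e-05 m².
Convert: Depth limit h_lim = 0.01826 mm = 1.826e-05 m.
Restated in SI base units: W = 126.1 N, H = 8.967e+08 Pa, K = 1.106e-06.
Wearable volume V_lim = h_lim·A = 1.826e-05 · 2.430e-05 = 4.437e-10 m³.
So the life L = V_lim·H/(K·W) = 4.437e-10 · 8.967e+08 / (1.106e-06 · 126.1) = 2853 m.

value=2853 m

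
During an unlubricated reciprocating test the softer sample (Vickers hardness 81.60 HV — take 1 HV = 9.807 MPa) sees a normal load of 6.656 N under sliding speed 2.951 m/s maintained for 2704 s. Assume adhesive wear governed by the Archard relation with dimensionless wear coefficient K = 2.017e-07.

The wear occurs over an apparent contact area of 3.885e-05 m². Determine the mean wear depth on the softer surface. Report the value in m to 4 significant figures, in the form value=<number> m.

Intermediates are displayed rounded; every step holds full float precision — one last rounding: four significant digits.
Convert: Distance covered L = v·t = 2.951 m/s × 2704 s = 7980 m.
Convert: Hardness H = 81.60 HV × 9.807 MPa/HV = 800.3 MPa = 8.003e+08 Pa.
SI base units throughout: W = 6.656 N, H = 8.003e+08 Pa, K = 2.017e-07.
The Archard volume V = K·W·L/H = 2.017e-07 · 6.656 · 7980 / 8.003e+08 = 1.339e-11 m³.
Average depth h = V/A = 1.339e-11 / 3.885e-05 = 3.446e-07 m.

value=3.446e-07 m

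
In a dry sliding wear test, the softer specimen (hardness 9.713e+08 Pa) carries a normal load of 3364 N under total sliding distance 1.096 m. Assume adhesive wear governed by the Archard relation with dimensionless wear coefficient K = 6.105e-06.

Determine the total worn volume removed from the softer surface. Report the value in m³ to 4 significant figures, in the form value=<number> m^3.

value=2.317e-11 m^3

Shown intermediates are rounded — the computation holds full float precision, and a single final rounding: four significant figures.
Expressed in SI base units: W = 3364 N, H = 9.713e+08 Pa, K = 6.105e-06.
Archard volume V = K·W·L/H = 6.105e-06 · 3364 · 1.096 / 9.713e+08 = 2.317e-11 m³.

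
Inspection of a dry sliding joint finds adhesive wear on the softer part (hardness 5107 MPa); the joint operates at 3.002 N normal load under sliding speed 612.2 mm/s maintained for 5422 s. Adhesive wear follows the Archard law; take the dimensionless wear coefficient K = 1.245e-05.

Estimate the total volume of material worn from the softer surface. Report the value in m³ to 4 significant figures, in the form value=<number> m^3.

All working math maintains exact precision. The intermediates are shown rounded, and rounded just once, at 4 significant figures.
Convert: Sliding speed v = 612.2 mm/s = 0.6122 m/s. Distance L = v·t = 0.6122 m/s × 5422 s = 3319 m.
Convert: Hardness H = 5107 MPa = 5.107e+09 Pa.
Restated in SI base units: W = 3.002 N, H = 5.107e+09 Pa, K = 1.245e-05.
Volume removed: V = K·W·L/H = 1.245e-05 · 3.002 · 3319 / 5.107e+09 = 2.429e-11 m³.

value=2.429e-11 m^3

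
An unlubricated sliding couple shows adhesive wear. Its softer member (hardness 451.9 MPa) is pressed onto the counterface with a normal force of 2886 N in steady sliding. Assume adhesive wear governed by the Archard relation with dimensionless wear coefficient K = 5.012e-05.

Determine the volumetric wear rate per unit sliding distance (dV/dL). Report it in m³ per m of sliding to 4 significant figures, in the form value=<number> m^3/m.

Every step keeps full precision. Printed values are rounded; rounded once at the end to four significant figures.
Convert: Hardness H = 451.9 MPa = 4.519e+08 Pa.
In SI base units: W = 2886 N, H = 4.519e+08 Pa, K = 5.012e-05.
Volumetric rate dV/dL = K·W/H — distance-free: 5.012e-05 · 2886 / 4.519e+08 = 3.201e-10 m³/m.

value=3.201e-10 m^3/m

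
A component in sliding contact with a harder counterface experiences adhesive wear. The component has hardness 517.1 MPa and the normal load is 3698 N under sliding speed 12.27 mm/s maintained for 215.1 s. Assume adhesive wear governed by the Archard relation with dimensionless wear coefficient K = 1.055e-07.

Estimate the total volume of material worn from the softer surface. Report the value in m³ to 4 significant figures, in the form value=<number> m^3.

Intermediates appear rounded; all arithmetic maintains exact precision — a lone final rounding to 4 significant figures.
Convert: Sliding speed v = 12.27 mm/s = 0.01227 m/s. Sliding distance L = v·t = 0.01227 m/s × 215.1 s = 2.639 m.
Convert: Hardness H = 517.1 MPa = 5.171e+08 Pa.
SI base units throughout: W = 3698 N, H = 5.171e+08 Pa, K = 1.055e-07.
Apply Archard: V = K·W·L/H = 1.055e-07 · 3698 · 2.639 / 5.171e+08 = 1.991e-12 m³.

value=1.991e-12 m^3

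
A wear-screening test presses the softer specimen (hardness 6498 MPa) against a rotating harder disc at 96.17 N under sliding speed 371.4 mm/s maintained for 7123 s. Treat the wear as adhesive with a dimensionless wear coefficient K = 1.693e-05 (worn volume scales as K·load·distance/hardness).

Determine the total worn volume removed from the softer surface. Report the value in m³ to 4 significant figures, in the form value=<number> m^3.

value=6.629e-10 m^3

Printed values are rounded; all working math keeps exact precision. Rounded just once: four significant digits.
Convert: Sliding speed v = 371.4 mm/s = 0.3714 m/s. The distance L = v·t = 0.3714 m/s × 7123 s = 2645 m.
Convert: Hardness H = 6498 MPa = 6.498e+09 Pa.
Working in SI base units: W = 96.17 N, H = 6.498e+09 Pa, K = 1.693e-05.
The Archard volume V = K·W·L/H = 1.693e-05 · 96.17 · 2645 / 6.498e+09 = 6.629e-10 m³.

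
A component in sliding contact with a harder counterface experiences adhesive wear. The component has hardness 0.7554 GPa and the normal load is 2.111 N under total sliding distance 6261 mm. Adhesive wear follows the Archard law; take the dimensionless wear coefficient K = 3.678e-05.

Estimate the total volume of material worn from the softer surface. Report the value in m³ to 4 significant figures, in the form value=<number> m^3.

Intermediates are printed rounded — every step carries exact precision. Rounded just once to 4 significant figures.
Distance L = 6261 mm = 6.261 m.
Hardness H = 0.7554 GPa = 7.554e+08 Pa.
In SI base units, W = 2.111 N, H = 7.554e+08 Pa, K = 3.678e-05.
Volume removed: V = K·W·L/H = 3.678e-05 · 2.111 · 6.261 / 7.554e+08 = 6.435e-13 m³.

value=6.435e-13 m^3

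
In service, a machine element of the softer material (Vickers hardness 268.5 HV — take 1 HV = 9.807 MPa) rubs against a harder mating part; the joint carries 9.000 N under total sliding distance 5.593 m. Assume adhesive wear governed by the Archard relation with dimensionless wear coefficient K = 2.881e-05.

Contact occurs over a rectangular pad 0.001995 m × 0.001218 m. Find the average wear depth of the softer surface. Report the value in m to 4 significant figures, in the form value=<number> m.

Every step keeps full precision. Intermediate values are printed rounded; one last rounding, at four significant figures.
Convert: Hardness H = 268.5 HV × 9.807 MPa/HV = 2633 MPa = 2.633e+09 Pa.
Convert: Contact area A = 0.001995 m × 0.001218 m = 2.430e-06 m².
Collected in SI base units: W = 9.000 N, H = 2.633e+09 Pa, K = 2.881e-05.
The Archard volume V = K·W·L/H = 2.881e-05 · 9.000 · 5.593 / 2.633e+09 = 5.507e-13 m³.
Depth of wear h = V/A = 5.507e-13 / 2.430e-06 = 2.267e-07 m.

value=2.267e-07 m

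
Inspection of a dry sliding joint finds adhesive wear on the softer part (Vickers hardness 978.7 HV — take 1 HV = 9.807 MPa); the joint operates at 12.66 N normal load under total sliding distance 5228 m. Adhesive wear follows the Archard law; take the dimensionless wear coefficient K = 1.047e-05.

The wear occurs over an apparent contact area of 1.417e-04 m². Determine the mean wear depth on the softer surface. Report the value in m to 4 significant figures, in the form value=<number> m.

Displayed values are rounded. Each operation maintains full precision. Rounded just once to 4 significant digits.
Hardness H = 978.7 HV × 9.807 MPa/HV = 9598 MPa = 9.598e+09 Pa.
In SI base units: W = 12.66 N, H = 9.598e+09 Pa, K = 1.047e-05.
By Archard's law, V = K·W·L/H = 1.047e-05 · 12.66 · 5228 / 9.598e+09 = 7.220e-11 m³.
Average depth h = V/A = 7.220e-11 / 1.417e-04 = 5.095e-07 m.

value=5.095e-07 m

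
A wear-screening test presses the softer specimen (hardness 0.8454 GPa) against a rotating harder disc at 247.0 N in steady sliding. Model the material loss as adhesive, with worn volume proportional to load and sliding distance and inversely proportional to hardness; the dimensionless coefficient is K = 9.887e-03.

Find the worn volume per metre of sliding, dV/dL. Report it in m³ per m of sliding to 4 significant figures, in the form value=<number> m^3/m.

value=2.889e-09 m^3/m

Intermediates are printed rounded. All arithmetic runs at full precision, and rounded once at the end, at four significant figures.
Convert: Hardness H = 0.8454 GPa = 8.454e+08 Pa.
As SI base values: W = 247.0 N, H = 8.454e+08 Pa, K = 9.887e-03.
Wear rate dV/dL = K·W/H, so: 9.887e-03 · 247.0 / 8.454e+08 = 2.889e-09 m³/m.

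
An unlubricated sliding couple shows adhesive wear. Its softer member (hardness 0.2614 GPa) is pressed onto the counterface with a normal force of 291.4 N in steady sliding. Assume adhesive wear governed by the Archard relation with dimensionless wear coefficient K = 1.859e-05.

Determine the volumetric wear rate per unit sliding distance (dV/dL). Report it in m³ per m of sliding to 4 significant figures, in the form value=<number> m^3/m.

Each operation maintains full precision; intermediate values are shown rounded, and a lone final rounding, at four significant figures.
Convert: Hardness H = 0.2614 GPa = 2.614e+08 Pa.
In SI base units, W = 291.4 N, H = 2.614e+08 Pa, K = 1.859e-05.
Rate of wear dV/dL = K·W/H — distance-free: 1.859e-05 · 291.4 / 2.614e+08 = 2.072e-11 m³/m.

value=2.072e-11 m^3/m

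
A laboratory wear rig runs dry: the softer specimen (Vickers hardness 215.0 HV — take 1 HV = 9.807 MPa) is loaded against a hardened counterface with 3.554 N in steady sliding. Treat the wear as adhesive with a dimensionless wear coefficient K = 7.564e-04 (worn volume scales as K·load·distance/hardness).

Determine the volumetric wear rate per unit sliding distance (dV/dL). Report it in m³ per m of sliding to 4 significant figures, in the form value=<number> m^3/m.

value=1.275e-12 m^3/m

All arithmetic holds full float precision, and intermediates are printed rounded, and one final rounding: four significant digits.
Convert: Hardness H = 215.0 HV × 9.807 MPa/HV = 2109 MPa = 2.109e+09 Pa.
SI base units throughout: W = 3.554 N, H = 2.109e+09 Pa, K = 7.564e-04.
The wear rate dV/dL = K·W/H (independent of L): 7.564e-04 · 3.554 / 2.109e+09 = 1.275e-12 m³/m.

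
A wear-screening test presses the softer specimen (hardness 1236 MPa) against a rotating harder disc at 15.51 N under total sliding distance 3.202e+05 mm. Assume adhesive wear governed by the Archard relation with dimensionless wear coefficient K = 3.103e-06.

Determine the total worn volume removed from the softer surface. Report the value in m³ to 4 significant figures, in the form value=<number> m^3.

All working math carries exact precision; intermediates are shown rounded. Rounded just once: 4 significant figures.
Convert: The distance L = 3.202e+05 mm = 320.2 m.
Convert: Hardness H = 1236 MPa = 1.236e+09 Pa.
Expressed in SI base units: W = 15.51 N, H = 1.236e+09 Pa, K = 3.103e-06.
Apply Archard: V = K·W·L/H = 3.103e-06 · 15.51 · 320.2 / 1.236e+09 = 1.247e-11 m³.

value=1.247e-11 m^3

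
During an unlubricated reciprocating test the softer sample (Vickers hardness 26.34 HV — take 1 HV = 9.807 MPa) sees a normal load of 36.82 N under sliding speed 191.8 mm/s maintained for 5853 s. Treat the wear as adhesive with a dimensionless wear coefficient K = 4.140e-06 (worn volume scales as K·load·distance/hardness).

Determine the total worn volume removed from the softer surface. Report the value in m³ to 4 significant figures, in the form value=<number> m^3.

value=6.625e-10 m^3

The algebra keeps full float precision — the intermediates are displayed rounded, and one final rounding, at 4 significant digits.
Convert: Sliding speed v = 191.8 mm/s = 0.1918 m/s. Total distance L = v·t = 0.1918 m/s × 5853 s = 1123 m.
Convert: Hardness H = 26.34 HV × 9.807 MPa/HV = 258.3 MPa = 2.583e+08 Pa.
Working in SI base units: W = 36.82 N, H = 2.583e+08 Pa, K = 4.140e-06.
By Archard's law, V = K·W·L/H = 4.140e-06 · 36.82 · 1123 / 2.583e+08 = 6.625e-10 m³.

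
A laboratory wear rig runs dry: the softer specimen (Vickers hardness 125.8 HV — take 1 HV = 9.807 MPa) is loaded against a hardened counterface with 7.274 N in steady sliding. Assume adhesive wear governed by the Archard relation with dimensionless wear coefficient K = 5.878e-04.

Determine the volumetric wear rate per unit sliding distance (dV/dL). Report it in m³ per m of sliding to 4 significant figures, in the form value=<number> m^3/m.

value=3.466e-12 m^3/m

Every step maintains full precision, and the intermediates are shown rounded — rounded once at the end: four significant digits.
Convert: Hardness H = 125.8 HV × 9.807 MPa/HV = 1234 MPa = 1.234e+09 Pa.
SI base units throughout: W = 7.274 N, H = 1.234e+09 Pa, K = 5.878e-04.
Sliding wear rate dV/dL = K·W/H (independent of L): 5.878e-04 · 7.274 / 1.234e+09 = 3.466e-12 m³/m.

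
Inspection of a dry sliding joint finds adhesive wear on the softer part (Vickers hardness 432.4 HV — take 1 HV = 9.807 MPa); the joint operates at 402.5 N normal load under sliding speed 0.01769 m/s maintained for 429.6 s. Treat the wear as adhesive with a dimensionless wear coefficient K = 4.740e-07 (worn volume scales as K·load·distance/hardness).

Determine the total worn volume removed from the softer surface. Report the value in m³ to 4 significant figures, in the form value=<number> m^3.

Intermediates are displayed rounded; the algebra carries exact precision; a lone final rounding, at 4 significant digits.
Distance L = v·t = 0.01769 m/s × 429.6 s = 7.600 m.
Hardness H = 432.4 HV × 9.807 MPa/HV = 4241 MPa = 4.241e+09 Pa.
Restated in SI base units: W = 402.5 N, H = 4.241e+09 Pa, K = 4.740e-07.
The Archard volume V = K·W·L/H = 4.740e-07 · 402.5 · 7.600 / 4.241e+09 = 3.419e-13 m³.

value=3.419e-13 m^3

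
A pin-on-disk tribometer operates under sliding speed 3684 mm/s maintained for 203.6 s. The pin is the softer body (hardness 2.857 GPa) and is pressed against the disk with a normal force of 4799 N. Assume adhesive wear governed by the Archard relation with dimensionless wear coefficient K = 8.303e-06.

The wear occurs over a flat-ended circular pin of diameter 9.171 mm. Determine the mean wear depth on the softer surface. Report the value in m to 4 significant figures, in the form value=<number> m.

Every step keeps exact precision — the intermediates are displayed rounded; rounded just once to four significant digits.
Sliding speed v = 3684 mm/s = 3.684 m/s. The distance L = v·t = 3.684 m/s × 203.6 s = 750.1 m.
Hardness H = 2.857 GPa = 2.857e+09 Pa.
Pin diameter d = 9.171 mm = 0.009171 m. Contact area A = π·d²/4 = π·(0.009171 m)²/4 = 6.606e-05 m².
Collected in SI base units: W = 4799 N, H = 2.857e+09 Pa, K = 8.303e-06.
Worn volume V = K·W·L/H = 8.303e-06 · 4799 · 750.1 / 2.857e+09 = 1.046e-08 m³.
Average depth h = V/A = 1.046e-08 / 6.606e-05 = 1.584e-04 m.

value=1.584e-04 m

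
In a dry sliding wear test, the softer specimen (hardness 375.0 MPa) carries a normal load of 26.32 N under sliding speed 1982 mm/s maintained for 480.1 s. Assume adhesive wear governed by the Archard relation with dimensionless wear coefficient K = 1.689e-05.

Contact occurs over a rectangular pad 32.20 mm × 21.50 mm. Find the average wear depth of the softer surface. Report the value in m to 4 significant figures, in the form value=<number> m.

Each operation keeps exact precision — quoted intermediates are rounded — rounded just once: 4 significant figures.
Convert: Sliding speed v = 1982 mm/s = 1.982 m/s. Total distance L = v·t = 1.982 m/s × 480.1 s = 951.6 m.
Convert: Hardness H = 375.0 MPa = 3.750e+08 Pa.
Convert: Pad sides 32.20 mm × 21.50 mm = 0.03220 m × 0.02150 m. Contact area A = 0.03220 m × 0.02150 m = 6.923e-04 m².
In SI base units: W = 26.32 N, H = 3.750e+08 Pa, K = 1.689e-05.
Volume removed: V = K·W·L/H = 1.689e-05 · 26.32 · 951.6 / 3.750e+08 = 1.128e-09 m³.
Mean depth h = V/A = 1.128e-09 / 6.923e-04 = 1.629e-06 m.

value=1.629e-06 m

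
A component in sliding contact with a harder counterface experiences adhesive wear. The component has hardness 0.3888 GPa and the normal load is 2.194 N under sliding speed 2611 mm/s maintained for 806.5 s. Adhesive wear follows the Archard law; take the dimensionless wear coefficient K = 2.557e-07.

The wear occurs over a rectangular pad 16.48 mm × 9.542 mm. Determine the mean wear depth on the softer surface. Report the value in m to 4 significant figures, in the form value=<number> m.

value=1.932e-08 m

Intermediates are displayed rounded — each operation holds full precision; a single final rounding to four significant figures.
Sliding speed v = 2611 mm/s = 2.611 m/s. Distance L = v·t = 2.611 m/s × 806.5 s = 2106 m.
Hardness H = 0.3888 GPa = 3.888e+08 Pa.
Pad sides 16.48 mm × 9.542 mm = 0.01648 m × 0.009542 m. Contact area A = 0.01648 m × 0.009542 m = 1.573e-04 m².
Working in SI base units: W = 2.194 N, H = 3.888e+08 Pa, K = 2.557e-07.
Archard volume V = K·W·L/H = 2.557e-07 · 2.194 · 2106 / 3.888e+08 = 3.038e-12 m³.
Mean wear depth h = V/A = 3.038e-12 / 1.573e-04 = 1.932e-08 m.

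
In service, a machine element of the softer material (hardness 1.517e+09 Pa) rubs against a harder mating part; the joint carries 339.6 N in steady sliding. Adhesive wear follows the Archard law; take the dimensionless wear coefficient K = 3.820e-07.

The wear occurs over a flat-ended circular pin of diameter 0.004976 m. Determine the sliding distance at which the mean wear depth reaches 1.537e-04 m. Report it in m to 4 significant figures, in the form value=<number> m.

value=3.495e+04 m

Intermediate values are displayed rounded; the computation keeps exact precision — a single final rounding: 4 significant figures.
Contact area A = π·d²/4 = π·(0.004976 m)²/4 = 1.945e-05 m².
SI base units throughout: W = 339.6 N, H = 1.517e+09 Pa, K = 3.820e-07.
Limit volume V_lim = h_lim·A = 1.537e-04 · 1.945e-05 = 2.989e-09 m³.
Inverting, life L = V_lim·H/(K·W) = 2.989e-09 · 1.517e+09 / (3.820e-07 · 339.6) = 3.495e+04 m.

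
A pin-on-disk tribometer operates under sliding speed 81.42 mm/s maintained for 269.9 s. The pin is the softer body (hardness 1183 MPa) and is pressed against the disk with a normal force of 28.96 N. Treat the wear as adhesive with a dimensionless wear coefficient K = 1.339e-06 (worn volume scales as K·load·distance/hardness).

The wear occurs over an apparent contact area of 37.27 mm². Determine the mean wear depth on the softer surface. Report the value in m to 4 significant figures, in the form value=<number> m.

The algebra keeps full precision. Intermediates are printed rounded; rounded once at the end to four significant figures.
Sliding speed v = 81.42 mm/s = 0.08142 m/s. Path length L = v·t = 0.08142 m/s × 269.9 s = 21.98 m.
Hardness H = 1183 MPa = 1.183e+09 Pa.
Contact area A = 37.27 mm² = 3.727e-05 m².
Working in SI base units: W = 28.96 N, H = 1.183e+09 Pa, K = 1.339e-06.
Archard volume V = K·W·L/H = 1.339e-06 · 28.96 · 21.98 / 1.183e+09 = 7.203e-13 m³.
Average depth h = V/A = 7.203e-13 / 3.727e-05 = 1.933e-08 m.

value=1.933e-08 m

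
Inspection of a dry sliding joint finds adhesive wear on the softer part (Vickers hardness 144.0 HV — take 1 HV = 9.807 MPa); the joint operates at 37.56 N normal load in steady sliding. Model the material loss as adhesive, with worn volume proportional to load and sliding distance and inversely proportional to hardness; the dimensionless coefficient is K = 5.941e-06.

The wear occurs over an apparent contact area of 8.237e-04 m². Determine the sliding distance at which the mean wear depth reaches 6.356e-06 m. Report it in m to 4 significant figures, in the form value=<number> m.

The computation runs at full precision. The intermediates are shown rounded; one final rounding to four significant digits.
Convert: Hardness H = 144.0 HV × 9.807 MPa/HV = 1412 MPa = 1.412e+09 Pa.
SI base units throughout: W = 37.56 N, H = 1.412e+09 Pa, K = 5.941e-06.
Allowed volume V_lim = h_lim·A = 6.356e-06 · 8.237e-04 = 5.235e-09 m³.
Life L = V_lim·H/(K·W) = 5.235e-09 · 1.412e+09 / (5.941e-06 · 37.56) = 3.313e+04 m.

value=3.313e+04 m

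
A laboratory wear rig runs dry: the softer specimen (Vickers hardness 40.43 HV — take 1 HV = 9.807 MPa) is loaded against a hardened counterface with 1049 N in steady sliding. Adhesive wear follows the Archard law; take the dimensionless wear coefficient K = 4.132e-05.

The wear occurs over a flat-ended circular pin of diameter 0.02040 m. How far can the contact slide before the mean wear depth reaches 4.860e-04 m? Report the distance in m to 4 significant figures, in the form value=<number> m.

Intermediate values are shown rounded — every step runs at full float precision. Rounded once at the end: 4 significant digits.
Hardness H = 40.43 HV × 9.807 MPa/HV = 396.5 MPa = 3.965e+08 Pa.
Contact area A = π·d²/4 = π·(0.02040 m)²/4 = 3.269e-04 m².
Collected in SI base units: W = 1049 N, H = 3.965e+08 Pa, K = 4.132e-05.
Wearable volume V_lim = h_lim·A = 4.860e-04 · 3.269e-04 = 1.588e-07 m³.
Inverting, life L = V_lim·H/(K·W) = 1.588e-07 · 3.965e+08 / (4.132e-05 · 1049) = 1453 m.

value=1453 m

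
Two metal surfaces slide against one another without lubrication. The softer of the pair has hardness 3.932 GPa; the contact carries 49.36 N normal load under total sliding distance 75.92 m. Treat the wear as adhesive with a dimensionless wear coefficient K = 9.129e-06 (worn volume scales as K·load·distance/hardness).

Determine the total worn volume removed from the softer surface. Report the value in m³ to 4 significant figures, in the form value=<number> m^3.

value=8.700e-12 m^3

The algebra carries full float precision; intermediates are printed rounded. Rounded once at the end to four significant figures.
Hardness H = 3.932 GPa = 3.932e+09 Pa.
Expressed in SI base units: W = 49.36 N, H = 3.932e+09 Pa, K = 9.129e-06.
Apply Archard: V = K·W·L/H = 9.129e-06 · 49.36 · 75.92 / 3.932e+09 = 8.700e-12 m³.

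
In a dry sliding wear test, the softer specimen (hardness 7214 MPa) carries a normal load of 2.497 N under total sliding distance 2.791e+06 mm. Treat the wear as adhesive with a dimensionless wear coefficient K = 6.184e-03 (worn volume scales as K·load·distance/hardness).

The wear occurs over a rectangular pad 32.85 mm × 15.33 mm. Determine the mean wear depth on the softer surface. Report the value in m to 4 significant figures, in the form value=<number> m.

All working math holds exact precision — the intermediates are displayed rounded, and one last rounding to four significant figures.
Convert: Total distance L = 2.791e+06 mm = 2791 m.
Convert: Hardness H = 7214 MPa = 7.214e+09 Pa.
Convert: Pad sides 32.85 mm × 15.33 mm = 0.03285 m × 0.01533 m. Contact area A = 0.03285 m × 0.01533 m = 5.036e-04 m².
Collected in SI base units: W = 2.497 N, H = 7.214e+09 Pa, K = 6.184e-03.
By Archard's law, V = K·W·L/H = 6.184e-03 · 2.497 · 2791 / 7.214e+09 = 5.974e-09 m³.
Average depth h = V/A = 5.974e-09 / 5.036e-04 = 1.186e-05 m.

value=1.186e-05 m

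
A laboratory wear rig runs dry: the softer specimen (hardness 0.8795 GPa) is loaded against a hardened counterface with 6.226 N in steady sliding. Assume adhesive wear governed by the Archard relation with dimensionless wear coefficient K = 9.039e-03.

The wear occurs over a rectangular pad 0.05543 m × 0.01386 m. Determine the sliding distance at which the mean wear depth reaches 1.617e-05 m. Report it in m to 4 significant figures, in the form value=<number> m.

value=194.1 m

Shown intermediates are rounded — all arithmetic maintains exact precision; rounded once at the end, at 4 significant digits.
Convert: Hardness H = 0.8795 GPa = 8.795e+08 Pa.
Convert: Contact area A = 0.05543 m × 0.01386 m = 7.683e-04 m².
Working in SI base units: W = 6.226 N, H = 8.795e+08 Pa, K = 9.039e-03.
Limit volume V_lim = h_lim·A = 1.617e-05 · 7.683e-04 = 1.242e-08 m³.
Life L = V_lim·H/(K·W) = 1.242e-08 · 8.795e+08 / (9.039e-03 · 6.226) = 194.1 m.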